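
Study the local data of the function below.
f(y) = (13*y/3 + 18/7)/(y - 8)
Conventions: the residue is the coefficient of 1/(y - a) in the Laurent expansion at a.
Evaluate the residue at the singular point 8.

The residue is 782/21.

At the order-1 pole 8 set g(y) = (y - (8))*f(y) = 13*y/3 + 18/7.
Simple pole: residue = g(a) at a = 8, which is 782/21.


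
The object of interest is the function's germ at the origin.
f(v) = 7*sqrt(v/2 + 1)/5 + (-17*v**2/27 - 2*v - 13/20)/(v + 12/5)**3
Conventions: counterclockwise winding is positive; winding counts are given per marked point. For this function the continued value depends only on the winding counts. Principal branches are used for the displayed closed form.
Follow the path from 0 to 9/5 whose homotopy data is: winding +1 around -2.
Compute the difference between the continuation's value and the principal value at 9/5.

The rational part is single-valued and drops out of the difference; each branch term changes only by its own monodromy.
(7/5)*sqrt(1 - v/(-2)): winding +1 is odd, the square root flips sign, contributing -2*(7/5)*sqrt(1 - (9/5)/(-2)) = -2*(7/5)*sqrt(19/10) = -(7/25)*sqrt(190).
Summing the contributions at v = 9/5 gives -(7/25)*sqrt(190).

Continued minus principal equals -(7/25)*sqrt(190).


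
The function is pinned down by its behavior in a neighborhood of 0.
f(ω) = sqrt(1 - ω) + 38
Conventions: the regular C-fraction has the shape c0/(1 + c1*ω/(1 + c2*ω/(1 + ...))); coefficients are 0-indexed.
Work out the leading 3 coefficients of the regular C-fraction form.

Taylor coefficients (expand at 0): a_0 = 39, a_1 = -1/2, a_2 = -1/8.
c0 = a_0 = 39. Peel one level at a time: if S = 1 + c*ω/S' with S'(0) = 1, then c is the ω-coefficient of S and S' = c*ω/(S - 1).
S_1 = c0/f = 1 + (1/78)*ω + (41/12168)*ω^2 + ...; c1 = 1/78.
S_2 = c1*ω/(S_1 - 1) = 1 + (-41/156)*ω + ...; c2 = -41/156.

The regular C-fraction coefficients are [39, 1/78, -41/156].


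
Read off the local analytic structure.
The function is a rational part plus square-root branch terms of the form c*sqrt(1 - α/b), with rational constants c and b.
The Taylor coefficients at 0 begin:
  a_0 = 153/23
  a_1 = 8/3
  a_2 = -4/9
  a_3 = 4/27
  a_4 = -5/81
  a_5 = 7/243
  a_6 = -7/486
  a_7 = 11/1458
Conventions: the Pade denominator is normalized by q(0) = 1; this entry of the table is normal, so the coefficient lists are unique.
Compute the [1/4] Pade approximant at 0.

Taylor coefficients needed (read off): a_0 = 153/23, a_1 = 8/3, a_2 = -4/9, a_3 = 4/27, a_4 = -5/81, a_5 = 7/243.
Write the denominator as Q(α) = 1 + q1*α + q2*α^2 + q3*α^3 + q4*α^4. Requiring Q*f - P = O(α^6) with deg P <= 1 kills the coefficients of α^2..α^5 in Q*f:
  α^2: a_2 + q1*a_1 + q2*a_0 = 0, i.e. -4/9 + (8/3)*q1 + (153/23)*q2 = 0.
  α^3: a_3 + q1*a_2 + q2*a_1 + q3*a_0 = 0, i.e. 4/27 + (-4/9)*q1 + (8/3)*q2 + (153/23)*q3 = 0.
  α^4: a_4 + q1*a_3 + q2*a_2 + q3*a_1 + q4*a_0 = 0, i.e. -5/81 + (4/27)*q1 + (-4/9)*q2 + (8/3)*q3 + (153/23)*q4 = 0.
  α^5: a_5 + q1*a_4 + q2*a_3 + q3*a_2 + q4*a_1 = 0, i.e. 7/243 + (-5/81)*q1 + (4/27)*q2 + (-4/9)*q3 + (8/3)*q4 = 0.
Solving this linear system: q1 = 130194103/518928279, q2 = -52561532/1556784837, q3 = 37486136/4670354511, q4 = -24958933/14011063533.
The numerator is Q*f truncated at degree 1: P0 = a_0 = 153/23; P1 = a_1 + q1*a_0 = 51747298871/11935350417.

The Pade approximant has numerator coefficients [153/23, 51747298871/11935350417]; denominator coefficients [1, 130194103/518928279, -52561532/1556784837, 37486136/4670354511, -24958933/14011063533].


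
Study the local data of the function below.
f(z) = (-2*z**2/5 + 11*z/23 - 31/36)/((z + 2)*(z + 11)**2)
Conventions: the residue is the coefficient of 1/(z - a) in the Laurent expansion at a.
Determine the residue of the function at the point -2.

At the order-1 pole -2 set g(z) = (z - (-2))*f(z) = (-2*z**2/5 + 11*z/23 - 31/36)/(z + 11)**2.
Simple pole: residue = g(a) at a = -2, which is -14149/335340.

The residue is -14149/335340.


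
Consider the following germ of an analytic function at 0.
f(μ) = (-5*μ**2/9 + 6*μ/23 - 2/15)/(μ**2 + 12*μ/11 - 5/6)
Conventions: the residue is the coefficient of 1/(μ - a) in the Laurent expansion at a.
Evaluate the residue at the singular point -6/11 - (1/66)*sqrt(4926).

The factor μ**2 + 12*μ/11 - 5/6 splits as (μ - a)(μ - a') with a = -6/11 - (1/66)*sqrt(4926), a' = -6/11 + (1/66)*sqrt(4926). At the order-1 pole a set g(μ) = (μ - a)*f(μ) = [-5*μ**2/9 + 6*μ/23 - 2/15] / (μ - a').
Simple pole: residue = g(a) at a = -6/11 - (1/66)*sqrt(4926), which is 329/759 + (803383/112165020)*sqrt(4926).

The residue is 329/759 + (803383/112165020)*sqrt(4926).


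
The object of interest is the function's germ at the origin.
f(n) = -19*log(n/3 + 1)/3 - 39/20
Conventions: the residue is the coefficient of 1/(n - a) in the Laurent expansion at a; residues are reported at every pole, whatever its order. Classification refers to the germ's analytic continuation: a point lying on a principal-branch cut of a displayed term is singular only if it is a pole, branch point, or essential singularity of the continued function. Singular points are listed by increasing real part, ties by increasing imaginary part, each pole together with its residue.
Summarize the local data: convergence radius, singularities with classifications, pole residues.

Radius of convergence at 0: 3.
At -3: a logarithmic branch point.

Branch term (-19/3)*log(1 - n/(-3)): its argument vanishes at n = -3, a logarithmic branch point, modulus 3.
The radius of convergence is the smallest modulus among the singular points: 3.


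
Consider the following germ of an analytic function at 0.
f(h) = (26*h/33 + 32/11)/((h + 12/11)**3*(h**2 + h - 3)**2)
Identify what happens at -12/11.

The point is a pole of order 3.

The denominator factor h + 12/11 vanishes at -12/11 and appears to the power 3; the numerator there equals 248/121, nonzero, and no other factor vanishes.
Hence a pole whose order is the multiplicity, 3.


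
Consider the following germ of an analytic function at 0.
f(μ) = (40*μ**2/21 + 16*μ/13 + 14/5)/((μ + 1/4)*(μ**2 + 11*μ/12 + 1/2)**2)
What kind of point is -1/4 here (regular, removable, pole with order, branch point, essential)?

The denominator factor μ + 1/4 vanishes at -1/4 and appears to the power 1; the numerator there equals 7129/2730, nonzero, and no other factor vanishes.
Hence a pole whose order is the multiplicity, 1.

The point is a pole of order 1.


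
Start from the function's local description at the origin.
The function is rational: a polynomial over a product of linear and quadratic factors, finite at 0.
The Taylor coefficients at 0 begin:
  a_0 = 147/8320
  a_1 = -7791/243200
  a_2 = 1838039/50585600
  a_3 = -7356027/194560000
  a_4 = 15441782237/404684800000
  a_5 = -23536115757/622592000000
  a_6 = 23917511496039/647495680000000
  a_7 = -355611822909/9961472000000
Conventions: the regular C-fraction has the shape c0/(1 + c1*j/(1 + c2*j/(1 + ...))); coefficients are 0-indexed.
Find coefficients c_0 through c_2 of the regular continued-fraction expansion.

Taylor coefficients (read off): a_0 = 147/8320, a_1 = -7791/243200, a_2 = 1838039/50585600.
c0 = a_0 = 147/8320. Peel one level at a time: if S = 1 + c*j/S' with S'(0) = 1, then c is the j-coefficient of S and S' = c*j/(S - 1).
S_1 = c0/f = 1 + (689/380)*j + (2133107/1732800)*j^2 + ...; c1 = 689/380.
S_2 = c1*j/(S_1 - 1) = 1 + (-2133107/3141840)*j + ...; c2 = -2133107/3141840.

The regular C-fraction coefficients are [147/8320, 689/380, -2133107/3141840].


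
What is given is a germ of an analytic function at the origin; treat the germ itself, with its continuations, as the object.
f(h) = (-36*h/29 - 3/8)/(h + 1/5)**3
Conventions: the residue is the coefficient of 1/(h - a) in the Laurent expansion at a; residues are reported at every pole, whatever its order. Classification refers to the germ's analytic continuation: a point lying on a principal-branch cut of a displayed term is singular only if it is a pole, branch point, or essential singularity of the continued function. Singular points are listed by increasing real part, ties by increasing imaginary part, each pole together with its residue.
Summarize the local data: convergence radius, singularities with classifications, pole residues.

Radius of convergence at 0: 1/5.
At -1/5: a pole of order 3; residue 0.

Denominator factor (h + 1/5)^3: pole of order 3 at -1/5, modulus 1/5.
The radius of convergence is the smallest modulus among the singular points: 1/5.
At the order-3 pole -1/5 set g(h) = (h - (-1/5))^3*f(h) = -36*h/29 - 3/8.
Order-3 pole: residue = g''(a)/2; g''(-1/5) = 0, so the residue is 0.


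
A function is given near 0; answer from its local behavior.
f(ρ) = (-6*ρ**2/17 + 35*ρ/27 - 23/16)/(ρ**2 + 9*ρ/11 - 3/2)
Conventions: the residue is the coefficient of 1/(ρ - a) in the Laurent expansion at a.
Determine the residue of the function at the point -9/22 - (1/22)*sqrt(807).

The factor ρ**2 + 9*ρ/11 - 3/2 splits as (ρ - a)(ρ - a') with a = -9/22 - (1/22)*sqrt(807), a' = -9/22 + (1/22)*sqrt(807). At the order-1 pole a set g(ρ) = (ρ - a)*f(ρ) = [-6*ρ**2/17 + 35*ρ/27 - 23/16] / (ρ - a').
Simple pole: residue = g(a) at a = -9/22 - (1/22)*sqrt(807), which is 8003/10098 + (258229/7243632)*sqrt(807).

The residue is 8003/10098 + (258229/7243632)*sqrt(807).


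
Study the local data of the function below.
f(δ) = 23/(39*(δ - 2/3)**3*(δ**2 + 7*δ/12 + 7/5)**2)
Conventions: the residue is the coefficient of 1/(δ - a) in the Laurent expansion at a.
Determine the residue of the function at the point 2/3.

At the order-3 pole 2/3 set g(δ) = (δ - (2/3))^3*f(δ) = 23/(39*(δ**2 + 7*δ/12 + 7/5)**2).
Order-3 pole: residue = g''(a)/2; g''(2/3) = 6261750/20151121, so the residue is 3130875/20151121.

The residue is 3130875/20151121.


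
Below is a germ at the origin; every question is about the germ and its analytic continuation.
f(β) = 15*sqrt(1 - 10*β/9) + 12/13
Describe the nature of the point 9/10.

The term (15)*sqrt(1 - β/(9/10)) has argument 1 - 9/10/(9/10) = 0 at 9/10: a square-root (algebraic, two-sheeted) branch point; the remaining terms are analytic or single-valued there.

The point is an algebraic (square-root) branch point.


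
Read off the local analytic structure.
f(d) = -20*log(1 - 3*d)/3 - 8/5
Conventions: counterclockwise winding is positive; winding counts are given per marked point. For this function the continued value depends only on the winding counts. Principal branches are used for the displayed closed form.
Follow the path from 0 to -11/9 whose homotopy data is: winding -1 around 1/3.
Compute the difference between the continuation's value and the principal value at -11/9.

Continued minus principal equals (40/3)*pi*i.

The rational part is single-valued and drops out of the difference; each branch term changes only by its own monodromy.
(-20/3)*log(1 - d/(1/3)): each positive loop around 1/3 adds 2*pi*i to the log, so winding -1 contributes (-20/3)*(-1)*2*pi*i = (40/3)*pi*i.
Summing the contributions at d = -11/9 gives (40/3)*pi*i.


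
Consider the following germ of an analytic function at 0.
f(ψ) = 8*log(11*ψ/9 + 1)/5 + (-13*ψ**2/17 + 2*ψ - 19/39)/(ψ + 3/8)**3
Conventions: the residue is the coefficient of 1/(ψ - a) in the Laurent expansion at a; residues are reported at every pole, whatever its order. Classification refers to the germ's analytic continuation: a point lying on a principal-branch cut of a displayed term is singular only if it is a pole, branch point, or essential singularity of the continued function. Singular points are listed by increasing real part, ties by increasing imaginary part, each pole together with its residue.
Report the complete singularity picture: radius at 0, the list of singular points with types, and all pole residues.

Radius of convergence at 0: 3/8.
At -9/11: a logarithmic branch point.
At -3/8: a pole of order 3; residue -13/17.

Denominator factor (ψ + 3/8)^3: pole of order 3 at -3/8, modulus 3/8.
Branch term (8/5)*log(1 - ψ/(-9/11)): its argument vanishes at ψ = -9/11, a logarithmic branch point, modulus 9/11.
The radius of convergence is the smallest modulus among the singular points: 3/8.
The branch term is analytic at -3/8 and contributes nothing to the residue; only the rational part matters.
At the order-3 pole -3/8 set g(ψ) = (ψ - (-3/8))^3*(rational part) = -13*ψ**2/17 + 2*ψ - 19/39.
Order-3 pole: residue = g''(a)/2; g''(-3/8) = -26/17, so the residue is -13/17.
List the singular points by increasing real part (a conjugate pair: the negative imaginary part first).


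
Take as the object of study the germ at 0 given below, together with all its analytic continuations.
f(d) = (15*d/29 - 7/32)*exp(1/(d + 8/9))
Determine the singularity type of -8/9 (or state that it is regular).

The exponent 1/(d - (-8/9)) has a pole at -8/9, so exp(1/(d - (-8/9))) takes every nonzero value near it: an essential singularity (not a pole of any order).

The point is an essential singularity.


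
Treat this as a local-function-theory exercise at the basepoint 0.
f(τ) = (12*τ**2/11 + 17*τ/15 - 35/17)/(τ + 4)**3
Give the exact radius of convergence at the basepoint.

The radius of convergence is 4.

Denominator factor (τ + 4)^3: pole of order 3 at -4, modulus 4.
The radius of convergence is the smallest modulus among the singular points: 4.


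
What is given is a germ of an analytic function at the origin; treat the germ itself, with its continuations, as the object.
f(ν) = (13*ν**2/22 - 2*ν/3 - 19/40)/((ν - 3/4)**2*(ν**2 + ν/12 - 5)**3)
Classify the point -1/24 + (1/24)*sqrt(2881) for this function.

The point is a pole of order 3.

The denominator factor ν**2 + ν/12 - 5 vanishes at -1/24 + (1/24)*sqrt(2881) and appears to the power 3; the numerator there equals 803/320 - (21/704)*sqrt(2881), nonzero, and no other factor vanishes.
Hence a pole whose order is the multiplicity, 3.


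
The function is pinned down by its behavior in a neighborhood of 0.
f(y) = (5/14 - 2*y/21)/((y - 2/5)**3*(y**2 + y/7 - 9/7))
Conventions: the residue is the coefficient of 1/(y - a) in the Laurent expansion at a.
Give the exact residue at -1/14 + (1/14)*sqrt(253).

The factor y**2 + y/7 - 9/7 splits as (y - a)(y - a') with a = -1/14 + (1/14)*sqrt(253), a' = -1/14 - (1/14)*sqrt(253). At the order-1 pole a set g(y) = (y - a)*f(y) = [(5/14 - 2*y/21)/(y - 2/5)**3] / (y - a').
Simple pole: residue = g(a) at a = -1/14 + (1/14)*sqrt(253), which is 772625/3566838 + (429625/41018637)*sqrt(253).

The residue is 772625/3566838 + (429625/41018637)*sqrt(253).


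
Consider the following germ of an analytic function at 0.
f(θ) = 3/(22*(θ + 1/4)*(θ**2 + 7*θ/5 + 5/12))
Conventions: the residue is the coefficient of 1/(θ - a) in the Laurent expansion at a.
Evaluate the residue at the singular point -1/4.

The residue is 360/341.

At the order-1 pole -1/4 set g(θ) = (θ - (-1/4))*f(θ) = 3/(22*(θ**2 + 7*θ/5 + 5/12)).
Simple pole: residue = g(a) at a = -1/4, which is 360/341.


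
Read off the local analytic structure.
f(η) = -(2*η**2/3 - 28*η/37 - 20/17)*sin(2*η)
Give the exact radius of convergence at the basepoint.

The radius of convergence is infinite.

The factor -sin(2*η) is entire and contributes no finite singular point.
The polynomial part has no poles.
No finite singular points: the Taylor series at 0 converges everywhere.


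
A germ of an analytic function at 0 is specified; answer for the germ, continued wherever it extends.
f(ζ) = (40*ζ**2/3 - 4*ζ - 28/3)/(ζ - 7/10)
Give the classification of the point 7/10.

The point is a pole of order 1.

The denominator factor ζ - 7/10 vanishes at 7/10 and appears to the power 1; the numerator there equals -28/5, nonzero, and no other factor vanishes.
Hence a pole whose order is the multiplicity, 1.


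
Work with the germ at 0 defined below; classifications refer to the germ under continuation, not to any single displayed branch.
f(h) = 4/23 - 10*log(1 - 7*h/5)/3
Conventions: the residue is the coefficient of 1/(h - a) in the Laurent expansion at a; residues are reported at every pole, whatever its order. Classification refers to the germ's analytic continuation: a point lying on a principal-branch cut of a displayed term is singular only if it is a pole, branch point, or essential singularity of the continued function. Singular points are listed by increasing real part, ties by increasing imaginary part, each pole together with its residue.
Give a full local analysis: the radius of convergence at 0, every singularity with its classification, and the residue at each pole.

Radius of convergence at 0: 5/7.
At 5/7: a logarithmic branch point.

Branch term (-10/3)*log(1 - h/(5/7)): its argument vanishes at h = 5/7, a logarithmic branch point, modulus 5/7.
The radius of convergence is the smallest modulus among the singular points: 5/7.


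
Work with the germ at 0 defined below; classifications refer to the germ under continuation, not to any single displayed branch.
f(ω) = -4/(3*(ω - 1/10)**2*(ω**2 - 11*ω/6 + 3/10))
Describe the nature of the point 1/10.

The point is a pole of order 2.

The denominator factor ω - 1/10 vanishes at 1/10 and appears to the power 2; the numerator there equals -4/3, nonzero, and no other factor vanishes.
Hence a pole whose order is the multiplicity, 2.


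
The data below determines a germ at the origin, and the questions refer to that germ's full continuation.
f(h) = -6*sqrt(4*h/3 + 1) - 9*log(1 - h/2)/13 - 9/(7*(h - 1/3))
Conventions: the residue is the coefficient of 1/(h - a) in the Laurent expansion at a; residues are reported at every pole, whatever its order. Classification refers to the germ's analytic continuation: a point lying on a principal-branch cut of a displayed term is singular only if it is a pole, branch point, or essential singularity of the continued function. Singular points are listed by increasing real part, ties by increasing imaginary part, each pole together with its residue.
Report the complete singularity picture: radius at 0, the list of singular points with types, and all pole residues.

Denominator factor (h - 1/3): pole of order 1 at 1/3, modulus 1/3.
Branch term (-6)*sqrt(1 - h/(-3/4)): its argument vanishes at h = -3/4, a square-root branch point, modulus 3/4.
Branch term (-9/13)*log(1 - h/(2)): its argument vanishes at h = 2, a logarithmic branch point, modulus 2.
The radius of convergence is the smallest modulus among the singular points: 1/3.
The branch terms are analytic at 1/3 and contribute nothing to the residue; only the rational part matters.
At the order-1 pole 1/3 set g(h) = (h - (1/3))*(rational part) = -9/7.
Simple pole: residue = g(a) at a = 1/3, which is -9/7.
List the singular points by increasing real part (a conjugate pair: the negative imaginary part first).

Radius of convergence at 0: 1/3.
At -3/4: an algebraic (square-root) branch point.
At 1/3: a pole of order 1; residue -9/7.
At 2: a logarithmic branch point.


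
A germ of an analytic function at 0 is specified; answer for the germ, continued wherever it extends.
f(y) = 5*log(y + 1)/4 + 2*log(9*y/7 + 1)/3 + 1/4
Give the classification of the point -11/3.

There is no denominator, hence no pole anywhere.
Branch term log(1 - y/(-1)): argument at -11/3 is -8/3, nonzero, so -11/3 is not its branch point (a point on a principal cut is still regular for the continued germ).
Branch term log(1 - y/(-7/9)): argument at -11/3 is -26/7, nonzero, so -11/3 is not its branch point (a point on a principal cut is still regular for the continued germ).
So the germ continues analytically to -11/3.

The point is a regular point.


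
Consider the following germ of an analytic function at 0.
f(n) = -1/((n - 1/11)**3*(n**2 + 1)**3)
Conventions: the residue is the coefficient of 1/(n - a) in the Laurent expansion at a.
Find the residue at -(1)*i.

The factor n**2 + 1 splits as (n - a)(n - a') with a = -(1)*i, a' = (1)*i. At the order-3 pole a set g(n) = (n - a)^3*f(n) = [-1/(n - 1/11)**3] / (n - a')^3.
Order-3 pole: residue = g''(a)/2; g''(-(1)*i) = (-36655368651/13513540816) - (30691871067/27027081632)*i, so the residue is (-36655368651/27027081632) - (30691871067/54054163264)*i.

The residue is (-36655368651/27027081632) - (30691871067/54054163264)*i.


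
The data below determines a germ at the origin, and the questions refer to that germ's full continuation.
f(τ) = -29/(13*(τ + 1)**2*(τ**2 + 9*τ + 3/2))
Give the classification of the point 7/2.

The point is a regular point.

Denominator factors: τ**2 + 9*τ + 3/2 = 181/4 at τ = 7/2; τ + 1 = 9/2 at τ = 7/2 — none vanishes.
So the germ continues analytically to 7/2.


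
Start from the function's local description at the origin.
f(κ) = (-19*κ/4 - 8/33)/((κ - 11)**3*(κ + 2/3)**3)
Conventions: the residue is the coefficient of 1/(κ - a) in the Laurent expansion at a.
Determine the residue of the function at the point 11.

At the order-3 pole 11 set g(κ) = (κ - (11))^3*f(κ) = (-19*κ/4 - 8/33)/(κ + 2/3)**3.
Order-3 pole: residue = g''(a)/2; g''(11) = -1589949/1155481250, so the residue is -1589949/2310962500.

The residue is -1589949/2310962500.


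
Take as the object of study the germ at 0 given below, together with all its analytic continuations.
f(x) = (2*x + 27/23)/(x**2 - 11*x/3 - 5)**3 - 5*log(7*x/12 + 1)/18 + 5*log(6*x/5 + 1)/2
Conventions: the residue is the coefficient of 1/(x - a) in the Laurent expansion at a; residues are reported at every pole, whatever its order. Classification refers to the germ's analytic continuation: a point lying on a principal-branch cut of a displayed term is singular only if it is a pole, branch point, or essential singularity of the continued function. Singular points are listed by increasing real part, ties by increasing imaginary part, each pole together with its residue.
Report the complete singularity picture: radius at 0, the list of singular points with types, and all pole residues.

Denominator factor (x**2 - 11*x/3 - 5)^3: discriminant 301/9, real irrational roots 11/6 + (1/6)*sqrt(301) and 11/6 - (1/6)*sqrt(301); poles of order 3, moduli 11/6 + (1/6)*sqrt(301) and -11/6 + (1/6)*sqrt(301).
Branch term (5/2)*log(1 - x/(-5/6)): its argument vanishes at x = -5/6, a logarithmic branch point, modulus 5/6.
Branch term (-5/18)*log(1 - x/(-12/7)): its argument vanishes at x = -12/7, a logarithmic branch point, modulus 12/7.
The radius of convergence is the smallest modulus among the singular points: 5/6.
The branch terms are analytic at 11/6 - (1/6)*sqrt(301) and contribute nothing to the residue; only the rational part matters.
The factor x**2 - 11*x/3 - 5 splits as (x - a)(x - a') with a = 11/6 - (1/6)*sqrt(301), a' = 11/6 + (1/6)*sqrt(301). At the order-3 pole a set g(x) = (x - a)^3*(rational part) = [2*x + 27/23] / (x - a')^3.
Order-3 pole: residue = g''(a)/2; g''(11/6 - (1/6)*sqrt(301)) = -(324648/627230723)*sqrt(301), so the residue is -(162324/627230723)*sqrt(301).
The branch terms are analytic at 11/6 + (1/6)*sqrt(301) and contribute nothing to the residue; only the rational part matters.
The factor x**2 - 11*x/3 - 5 splits as (x - a)(x - a') with a = 11/6 + (1/6)*sqrt(301), a' = 11/6 - (1/6)*sqrt(301). At the order-3 pole a set g(x) = (x - a)^3*(rational part) = [2*x + 27/23] / (x - a')^3.
Order-3 pole: residue = g''(a)/2; g''(11/6 + (1/6)*sqrt(301)) = (324648/627230723)*sqrt(301), so the residue is (162324/627230723)*sqrt(301).
List the singular points by increasing real part (a conjugate pair: the negative imaginary part first).

Radius of convergence at 0: 5/6.
At -12/7: a logarithmic branch point.
At 11/6 - (1/6)*sqrt(301): a pole of order 3; residue -(162324/627230723)*sqrt(301).
At -5/6: a logarithmic branch point.
At 11/6 + (1/6)*sqrt(301): a pole of order 3; residue (162324/627230723)*sqrt(301).


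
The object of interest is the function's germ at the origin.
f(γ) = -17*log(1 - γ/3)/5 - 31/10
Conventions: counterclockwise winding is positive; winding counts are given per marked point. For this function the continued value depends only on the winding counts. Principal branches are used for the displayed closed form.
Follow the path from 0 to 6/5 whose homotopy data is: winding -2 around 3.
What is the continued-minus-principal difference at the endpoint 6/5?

Continued minus principal equals (68/5)*pi*i.

The rational part is single-valued and drops out of the difference; each branch term changes only by its own monodromy.
(-17/5)*log(1 - γ/(3)): each positive loop around 3 adds 2*pi*i to the log, so winding -2 contributes (-17/5)*(-2)*2*pi*i = (68/5)*pi*i.
Summing the contributions at γ = 6/5 gives (68/5)*pi*i.


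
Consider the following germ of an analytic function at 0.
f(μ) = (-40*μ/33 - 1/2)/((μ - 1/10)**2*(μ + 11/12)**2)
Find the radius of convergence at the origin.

The radius of convergence is 1/10.

Denominator factor (μ + 11/12)^2: pole of order 2 at -11/12, modulus 11/12.
Denominator factor (μ - 1/10)^2: pole of order 2 at 1/10, modulus 1/10.
The radius of convergence is the smallest modulus among the singular points: 1/10.


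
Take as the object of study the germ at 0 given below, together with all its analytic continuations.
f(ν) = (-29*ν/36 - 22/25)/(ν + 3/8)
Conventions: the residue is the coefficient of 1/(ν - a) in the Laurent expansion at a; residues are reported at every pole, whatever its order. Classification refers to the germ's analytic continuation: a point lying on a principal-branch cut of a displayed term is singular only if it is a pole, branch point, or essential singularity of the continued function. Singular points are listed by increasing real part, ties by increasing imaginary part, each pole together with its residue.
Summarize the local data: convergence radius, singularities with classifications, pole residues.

Denominator factor (ν + 3/8): pole of order 1 at -3/8, modulus 3/8.
The radius of convergence is the smallest modulus among the singular points: 3/8.
At the order-1 pole -3/8 set g(ν) = (ν - (-3/8))*f(ν) = -29*ν/36 - 22/25.
Simple pole: residue = g(a) at a = -3/8, which is -1387/2400.

Radius of convergence at 0: 3/8.
At -3/8: a pole of order 1; residue -1387/2400.


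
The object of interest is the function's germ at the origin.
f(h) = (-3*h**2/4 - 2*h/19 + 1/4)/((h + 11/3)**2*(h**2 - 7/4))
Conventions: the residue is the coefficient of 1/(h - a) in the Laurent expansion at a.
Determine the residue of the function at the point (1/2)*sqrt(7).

The residue is 76239/3367579 - (1457073/94292212)*sqrt(7).

The factor h**2 - 7/4 splits as (h - a)(h - a') with a = (1/2)*sqrt(7), a' = -(1/2)*sqrt(7). At the order-1 pole a set g(h) = (h - a)*f(h) = [(-3*h**2/4 - 2*h/19 + 1/4)/(h + 11/3)**2] / (h - a').
Simple pole: residue = g(a) at a = (1/2)*sqrt(7), which is 76239/3367579 - (1457073/94292212)*sqrt(7).


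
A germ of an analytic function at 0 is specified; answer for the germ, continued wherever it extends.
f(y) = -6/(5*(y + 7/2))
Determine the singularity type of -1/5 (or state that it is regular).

Denominator factors: y + 7/2 = 33/10 at y = -1/5 — none vanishes.
So the germ continues analytically to -1/5.

The point is a regular point.


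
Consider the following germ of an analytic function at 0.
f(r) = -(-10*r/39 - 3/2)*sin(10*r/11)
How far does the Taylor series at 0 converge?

The factor -sin(10*r/11) is entire and contributes no finite singular point.
The polynomial part has no poles.
No finite singular points: the Taylor series at 0 converges everywhere.

The radius of convergence is infinite.


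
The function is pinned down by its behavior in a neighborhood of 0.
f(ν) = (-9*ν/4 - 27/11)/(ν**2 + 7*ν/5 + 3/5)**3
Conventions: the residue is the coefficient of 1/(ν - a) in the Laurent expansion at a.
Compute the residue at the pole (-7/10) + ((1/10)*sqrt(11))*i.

The factor ν**2 + 7*ν/5 + 3/5 splits as (ν - a)(ν - a') with a = (-7/10) + ((1/10)*sqrt(11))*i, a' = (-7/10) - ((1/10)*sqrt(11))*i. At the order-3 pole a set g(ν) = (ν - a)^3*f(ν) = [-9*ν/4 - 27/11] / (ν - a')^3.
Order-3 pole: residue = g''(a)/2; g''((-7/10) + ((1/10)*sqrt(11))*i) = ((725625/29282)*sqrt(11))*i, so the residue is ((725625/58564)*sqrt(11))*i.

The residue is ((725625/58564)*sqrt(11))*i.


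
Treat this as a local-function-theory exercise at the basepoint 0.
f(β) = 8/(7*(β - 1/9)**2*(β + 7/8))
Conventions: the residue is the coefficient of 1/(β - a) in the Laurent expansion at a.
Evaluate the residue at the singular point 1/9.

The residue is -41472/35287.

At the order-2 pole 1/9 set g(β) = (β - (1/9))^2*f(β) = 8/(7*(β + 7/8)).
Order-2 pole: residue = g'(a); g'(1/9) = -41472/35287, so the residue is -41472/35287.


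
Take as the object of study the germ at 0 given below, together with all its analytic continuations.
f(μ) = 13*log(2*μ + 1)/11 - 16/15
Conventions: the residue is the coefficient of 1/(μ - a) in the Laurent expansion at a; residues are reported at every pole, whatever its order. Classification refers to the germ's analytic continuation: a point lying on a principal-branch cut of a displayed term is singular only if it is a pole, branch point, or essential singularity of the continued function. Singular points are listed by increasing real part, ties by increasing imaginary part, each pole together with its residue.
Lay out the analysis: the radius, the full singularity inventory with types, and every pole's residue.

Radius of convergence at 0: 1/2.
At -1/2: a logarithmic branch point.

Branch term (13/11)*log(1 - μ/(-1/2)): its argument vanishes at μ = -1/2, a logarithmic branch point, modulus 1/2.
The radius of convergence is the smallest modulus among the singular points: 1/2.


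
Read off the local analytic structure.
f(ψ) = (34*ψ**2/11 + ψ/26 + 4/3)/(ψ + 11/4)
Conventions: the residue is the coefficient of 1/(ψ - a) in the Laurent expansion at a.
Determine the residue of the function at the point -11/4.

The residue is 1919/78.

At the order-1 pole -11/4 set g(ψ) = (ψ - (-11/4))*f(ψ) = 34*ψ**2/11 + ψ/26 + 4/3.
Simple pole: residue = g(a) at a = -11/4, which is 1919/78.


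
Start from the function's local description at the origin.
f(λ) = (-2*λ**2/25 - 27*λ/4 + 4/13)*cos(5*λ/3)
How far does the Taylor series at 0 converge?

The factor cos(5*λ/3) is entire and contributes no finite singular point.
The polynomial part has no poles.
No finite singular points: the Taylor series at 0 converges everywhere.

The radius of convergence is infinite.


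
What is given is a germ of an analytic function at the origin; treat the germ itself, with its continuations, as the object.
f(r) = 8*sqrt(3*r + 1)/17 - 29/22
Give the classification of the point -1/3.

The point is an algebraic (square-root) branch point.

The term (8/17)*sqrt(1 - r/(-1/3)) has argument 1 - -1/3/(-1/3) = 0 at -1/3: a square-root (algebraic, two-sheeted) branch point; the remaining terms are analytic or single-valued there.


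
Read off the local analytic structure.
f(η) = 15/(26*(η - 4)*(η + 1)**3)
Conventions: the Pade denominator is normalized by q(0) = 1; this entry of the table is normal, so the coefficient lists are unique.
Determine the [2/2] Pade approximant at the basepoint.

Taylor coefficients needed (expand at 0): a_0 = -15/104, a_1 = 165/416, a_2 = -1275/1664, a_3 = 8325/6656, a_4 = -49275/26624.
Write the denominator as Q(η) = 1 + q1*η + q2*η^2. Requiring Q*f - P = O(η^5) with deg P <= 2 kills the coefficients of η^3..η^4 in Q*f:
  η^3: a_3 + q1*a_2 + q2*a_1 = 0, i.e. 8325/6656 + (-1275/1664)*q1 + (165/416)*q2 = 0.
  η^4: a_4 + q1*a_3 + q2*a_2 = 0, i.e. -49275/26624 + (8325/6656)*q1 + (-1275/1664)*q2 = 0.
Solving this linear system: q1 = 69/28, q2 = 45/28.
The numerator is Q*f truncated at degree 2: P0 = a_0 = -15/104; P1 = a_1 + q1*a_0 = 15/364; P2 = a_2 + q1*a_1 + q2*a_0 = -15/728.

The Pade approximant has numerator coefficients [-15/104, 15/364, -15/728]; denominator coefficients [1, 69/28, 45/28].


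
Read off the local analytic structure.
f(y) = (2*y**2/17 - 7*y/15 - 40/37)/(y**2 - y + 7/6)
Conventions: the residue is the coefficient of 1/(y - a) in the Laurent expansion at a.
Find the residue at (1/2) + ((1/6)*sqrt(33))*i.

The residue is (-89/510) + ((8761/69190)*sqrt(33))*i.

The factor y**2 - y + 7/6 splits as (y - a)(y - a') with a = (1/2) + ((1/6)*sqrt(33))*i, a' = (1/2) - ((1/6)*sqrt(33))*i. At the order-1 pole a set g(y) = (y - a)*f(y) = [2*y**2/17 - 7*y/15 - 40/37] / (y - a').
Simple pole: residue = g(a) at a = (1/2) + ((1/6)*sqrt(33))*i, which is (-89/510) + ((8761/69190)*sqrt(33))*i.


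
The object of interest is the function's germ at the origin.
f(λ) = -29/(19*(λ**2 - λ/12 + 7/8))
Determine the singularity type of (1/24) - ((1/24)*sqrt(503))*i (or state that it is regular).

The denominator factor λ**2 - λ/12 + 7/8 vanishes at (1/24) - ((1/24)*sqrt(503))*i and appears to the power 1; the numerator there equals -29/19, nonzero, and no other factor vanishes.
Hence a pole whose order is the multiplicity, 1.

The point is a pole of order 1.


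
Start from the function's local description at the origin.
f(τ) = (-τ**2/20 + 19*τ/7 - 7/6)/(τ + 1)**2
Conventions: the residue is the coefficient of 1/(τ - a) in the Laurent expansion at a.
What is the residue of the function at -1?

At the order-2 pole -1 set g(τ) = (τ - (-1))^2*f(τ) = -τ**2/20 + 19*τ/7 - 7/6.
Order-2 pole: residue = g'(a); g'(-1) = 197/70, so the residue is 197/70.

The residue is 197/70.


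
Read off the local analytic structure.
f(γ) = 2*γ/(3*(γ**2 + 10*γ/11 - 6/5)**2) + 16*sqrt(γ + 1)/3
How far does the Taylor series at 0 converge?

Denominator factor (γ**2 + 10*γ/11 - 6/5)^2: discriminant 3404/605, real irrational roots -5/11 + (1/55)*sqrt(4255) and -5/11 - (1/55)*sqrt(4255); poles of order 2, moduli -5/11 + (1/55)*sqrt(4255) and 5/11 + (1/55)*sqrt(4255).
Branch term (16/3)*sqrt(1 - γ/(-1)): its argument vanishes at γ = -1, a square-root branch point, modulus 1.
The radius of convergence is the smallest modulus among the singular points: -5/11 + (1/55)*sqrt(4255).

The radius of convergence is -5/11 + (1/55)*sqrt(4255).


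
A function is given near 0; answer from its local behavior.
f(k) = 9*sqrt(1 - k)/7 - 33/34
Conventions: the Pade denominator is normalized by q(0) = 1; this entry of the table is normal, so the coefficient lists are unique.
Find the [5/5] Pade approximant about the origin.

The Pade approximant has numerator coefficients [75/238, -1287/952, 1749/952, -2211/2176, 13365/60928, -3135/243712]; denominator coefficients [1, -9/4, 7/4, -35/64, 15/256, -1/1024].

Taylor coefficients needed (expand at 0): a_0 = 75/238, a_1 = -9/14, a_2 = -9/56, a_3 = -9/112, a_4 = -45/896, a_5 = -9/256, a_6 = -27/1024, a_7 = -297/14336, a_8 = -3861/229376, a_9 = -6435/458752, a_10 = -21879/1835008.
Write the denominator as Q(k) = 1 + q1*k + q2*k^2 + q3*k^3 + q4*k^4 + q5*k^5. Requiring Q*f - P = O(k^11) with deg P <= 5 kills the coefficients of k^6..k^10 in Q*f:
  k^6: a_6 + q1*a_5 + q2*a_4 + q3*a_3 + q4*a_2 + q5*a_1 = 0, i.e. -27/1024 + (-9/256)*q1 + (-45/896)*q2 + (-9/112)*q3 + (-9/56)*q4 + (-9/14)*q5 = 0.
  k^7: a_7 + q1*a_6 + q2*a_5 + q3*a_4 + q4*a_3 + q5*a_2 = 0, i.e. -297/14336 + (-27/1024)*q1 + (-9/256)*q2 + (-45/896)*q3 + (-9/112)*q4 + (-9/56)*q5 = 0.
  k^8: a_8 + q1*a_7 + q2*a_6 + q3*a_5 + q4*a_4 + q5*a_3 = 0, i.e. -3861/229376 + (-297/14336)*q1 + (-27/1024)*q2 + (-9/256)*q3 + (-45/896)*q4 + (-9/112)*q5 = 0.
  k^9: a_9 + q1*a_8 + q2*a_7 + q3*a_6 + q4*a_5 + q5*a_4 = 0, i.e. -6435/458752 + (-3861/229376)*q1 + (-297/14336)*q2 + (-27/1024)*q3 + (-9/256)*q4 + (-45/896)*q5 = 0.
  k^10: a_10 + q1*a_9 + q2*a_8 + q3*a_7 + q4*a_6 + q5*a_5 = 0, i.e. -21879/1835008 + (-6435/458752)*q1 + (-3861/229376)*q2 + (-297/14336)*q3 + (-27/1024)*q4 + (-9/256)*q5 = 0.
Solving this linear system: q1 = -9/4, q2 = 7/4, q3 = -35/64, q4 = 15/256, q5 = -1/1024.
The numerator is Q*f truncated at degree 5: P0 = a_0 = 75/238; P1 = a_1 + q1*a_0 = -1287/952; P2 = a_2 + q1*a_1 + q2*a_0 = 1749/952; P3 = a_3 + q1*a_2 + q2*a_1 + q3*a_0 = -2211/2176; P4 = a_4 + q1*a_3 + q2*a_2 + q3*a_1 + q4*a_0 = 13365/60928; P5 = a_5 + q1*a_4 + q2*a_3 + q3*a_2 + q4*a_1 + q5*a_0 = -3135/243712.


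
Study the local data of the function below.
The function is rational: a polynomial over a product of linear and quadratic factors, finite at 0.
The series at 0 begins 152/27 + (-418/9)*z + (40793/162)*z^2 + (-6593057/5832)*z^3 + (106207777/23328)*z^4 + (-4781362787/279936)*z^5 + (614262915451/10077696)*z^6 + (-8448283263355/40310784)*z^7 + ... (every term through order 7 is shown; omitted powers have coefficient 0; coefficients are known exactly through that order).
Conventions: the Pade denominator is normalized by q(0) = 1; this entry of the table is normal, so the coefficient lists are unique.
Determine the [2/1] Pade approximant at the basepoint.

The Pade approximant has numerator coefficients [152/27, -581312/27459, 44032/1017]; denominator coefficients [1, 347003/77292].

Taylor coefficients needed (read off): a_0 = 152/27, a_1 = -418/9, a_2 = 40793/162, a_3 = -6593057/5832.
Write the denominator as Q(z) = 1 + q1*z. Requiring Q*f - P = O(z^4) with deg P <= 2 kills the coefficients of z^3..z^3 in Q*f:
  z^3: a_3 + q1*a_2 = 0, i.e. -6593057/5832 + (40793/162)*q1 = 0.
Solving this linear system: q1 = 347003/77292.
The numerator is Q*f truncated at degree 2: P0 = a_0 = 152/27; P1 = a_1 + q1*a_0 = -581312/27459; P2 = a_2 + q1*a_1 = 44032/1017.


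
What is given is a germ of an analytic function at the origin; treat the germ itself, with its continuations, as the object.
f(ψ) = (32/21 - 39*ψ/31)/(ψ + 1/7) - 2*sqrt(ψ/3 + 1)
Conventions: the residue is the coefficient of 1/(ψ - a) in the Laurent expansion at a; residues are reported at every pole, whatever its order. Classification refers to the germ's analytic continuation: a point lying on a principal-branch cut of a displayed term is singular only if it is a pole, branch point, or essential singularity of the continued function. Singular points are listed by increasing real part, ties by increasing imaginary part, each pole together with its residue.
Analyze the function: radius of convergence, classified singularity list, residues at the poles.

Radius of convergence at 0: 1/7.
At -3: an algebraic (square-root) branch point.
At -1/7: a pole of order 1; residue 1109/651.

Denominator factor (ψ + 1/7): pole of order 1 at -1/7, modulus 1/7.
Branch term (-2)*sqrt(1 - ψ/(-3)): its argument vanishes at ψ = -3, a square-root branch point, modulus 3.
The radius of convergence is the smallest modulus among the singular points: 1/7.
The branch term is analytic at -1/7 and contributes nothing to the residue; only the rational part matters.
At the order-1 pole -1/7 set g(ψ) = (ψ - (-1/7))*(rational part) = 32/21 - 39*ψ/31.
Simple pole: residue = g(a) at a = -1/7, which is 1109/651.
List the singular points by increasing real part (a conjugate pair: the negative imaginary part first).


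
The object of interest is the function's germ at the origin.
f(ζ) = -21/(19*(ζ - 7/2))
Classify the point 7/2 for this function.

The denominator factor ζ - 7/2 vanishes at 7/2 and appears to the power 1; the numerator there equals -21/19, nonzero, and no other factor vanishes.
Hence a pole whose order is the multiplicity, 1.

The point is a pole of order 1.


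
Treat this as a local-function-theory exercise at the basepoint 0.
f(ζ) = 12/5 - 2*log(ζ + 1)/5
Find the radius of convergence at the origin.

Branch term (-2/5)*log(1 - ζ/(-1)): its argument vanishes at ζ = -1, a logarithmic branch point, modulus 1.
The radius of convergence is the smallest modulus among the singular points: 1.

The radius of convergence is 1.


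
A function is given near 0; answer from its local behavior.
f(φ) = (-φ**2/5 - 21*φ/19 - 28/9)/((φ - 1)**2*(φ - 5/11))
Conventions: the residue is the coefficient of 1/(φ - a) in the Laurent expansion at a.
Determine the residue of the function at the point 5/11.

At the order-1 pole 5/11 set g(φ) = (φ - (5/11))*f(φ) = (-φ**2/5 - 21*φ/19 - 28/9)/(φ - 1)**2.
Simple pole: residue = g(a) at a = 5/11, which is -37811/3078.

The residue is -37811/3078.
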